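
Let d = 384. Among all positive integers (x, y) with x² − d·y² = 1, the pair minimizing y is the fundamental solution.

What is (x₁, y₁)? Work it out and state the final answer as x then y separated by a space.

d=384: √d = [19; 1,1,2,9,2,1,1,38] (ℓ=8, even), read p_7/q_7
k=0  a_k=19  p_k/q_k = 19/1
…
k=6  a_k=1  p_k/q_k = 2861/146
k=7  a_k=1  p_k/q_k = 4801/245
→ (4801, 245).  Check: 4801²=23049601, 384·245²=23049600, difference 1.

4801 245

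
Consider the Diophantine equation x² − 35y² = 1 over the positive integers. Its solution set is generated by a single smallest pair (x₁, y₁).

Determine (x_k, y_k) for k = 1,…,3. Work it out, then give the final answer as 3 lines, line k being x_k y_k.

√35 → a₀=5, period (1,10); ℓ=2 even so k=1
a_0=5:  p_0=5·1+0=5,  q_0=5·0+1=1
a_1=1:  p_1=1·5+1=6,  q_1=1·1+0=1
fundamental: x₁=6, y₁=1  (since 36 − 35·1 = 1)
k=2:  x_2 = 6·6+35·1·1 = 71,  y_2 = 6·1+1·6 = 12
k=3:  x_3 = 6·71+35·1·12 = 846,  y_3 = 6·12+1·71 = 143

6 1
71 12
846 143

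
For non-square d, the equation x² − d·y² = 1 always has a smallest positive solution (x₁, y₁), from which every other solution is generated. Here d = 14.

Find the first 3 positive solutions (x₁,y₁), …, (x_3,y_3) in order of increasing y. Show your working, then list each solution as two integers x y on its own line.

15 4
449 120
13455 3596

√14 = [3; 1,2,1,6, …], period ℓ=4 (even) → k=3
step 0: (3, 1)  from 3·(1,0) + (0,1)
step 1: (4, 1)  from 1·(3,1) + (1,0)
step 2: (11, 3)  from 2·(4,1) + (3,1)
step 3: (15, 4)  from 1·(11,3) + (4,1)
fundamental: x₁=15, y₁=4  (since 225 − 14·16 = 1)
n=2: (15,4)∘(15,4) = (15·15+14·4·4, 15·4+4·15) = (449,120)
n=3: (449,120)∘(15,4) = (15·449+14·4·120, 15·120+4·449) = (13455,3596)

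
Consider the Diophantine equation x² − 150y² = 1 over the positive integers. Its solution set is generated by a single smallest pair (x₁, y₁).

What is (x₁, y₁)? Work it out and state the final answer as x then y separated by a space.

√150 → a₀=12, period (4,24); ℓ=2 even so k=1
step 0: (12, 1)  from 12·(1,0) + (0,1)
step 1: (49, 4)  from 4·(12,1) + (1,0)
(x₁, y₁) = (49, 4);  49² − 150·4² = 1 ✓

49 4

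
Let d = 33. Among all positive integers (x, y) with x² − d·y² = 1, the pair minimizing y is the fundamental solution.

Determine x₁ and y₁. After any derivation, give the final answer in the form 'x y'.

23 4

√33 → a₀=5, period (1,2,1,10); ℓ=4 even so k=3
i=0: a=5 ⇒ p=5, q=1
i=1: a=1 ⇒ p=6, q=1
i=2: a=2 ⇒ p=17, q=3
i=3: a=1 ⇒ p=23, q=4
fundamental: x₁=23, y₁=4  (since 529 − 33·16 = 1)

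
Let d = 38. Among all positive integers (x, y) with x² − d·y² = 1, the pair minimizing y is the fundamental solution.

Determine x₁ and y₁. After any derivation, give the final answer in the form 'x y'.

37 6

√38 → a₀=6, period (6,12); ℓ=2 even so k=1
a_0=6:  p_0=6·1+0=6,  q_0=6·0+1=1
a_1=6:  p_1=6·6+1=37,  q_1=6·1+0=6
(x₁, y₁) = (37, 6);  37² − 38·6² = 1 ✓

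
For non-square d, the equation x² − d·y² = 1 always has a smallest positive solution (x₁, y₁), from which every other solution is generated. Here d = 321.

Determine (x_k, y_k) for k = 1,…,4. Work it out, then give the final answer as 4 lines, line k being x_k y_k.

√321 = [17; 1,10,1,34, …], period ℓ=4 (even) → k=3
k=0  a_k=17  p_k/q_k = 17/1
k=1  a_k=1  p_k/q_k = 18/1
k=2  a_k=10  p_k/q_k = 197/11
k=3  a_k=1  p_k/q_k = 215/12
(x₁, y₁) = (215, 12);  215² − 321·12² = 1 ✓
(215+12√321)^2 = 92449 + 5160√321
(215+12√321)^3 = 39752855 + 2218788√321
(215+12√321)^4 = 17093635201 + 954073680√321

215 12
92449 5160
39752855 2218788
17093635201 954073680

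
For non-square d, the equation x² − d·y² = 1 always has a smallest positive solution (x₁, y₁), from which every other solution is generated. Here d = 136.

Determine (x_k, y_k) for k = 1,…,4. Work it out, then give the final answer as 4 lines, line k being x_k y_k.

35 3
2449 210
171395 14697
11995201 1028580

√136 → a₀=11, period (1,1,1,22); ℓ=4 even so k=3
step 0: (11, 1)  from 11·(1,0) + (0,1)
step 1: (12, 1)  from 1·(11,1) + (1,0)
step 2: (23, 2)  from 1·(12,1) + (11,1)
step 3: (35, 3)  from 1·(23,2) + (12,1)
(x₁, y₁) = (35, 3);  35² − 136·3² = 1 ✓
(x_2, y_2) = (35·35 + 136·3·3, 35·3 + 3·35) = (2449, 210)
(x_3, y_3) = (35·2449 + 136·3·210, 35·210 + 3·2449) = (171395, 14697)
(x_4, y_4) = (35·171395 + 136·3·14697, 35·14697 + 3·171395) = (11995201, 1028580)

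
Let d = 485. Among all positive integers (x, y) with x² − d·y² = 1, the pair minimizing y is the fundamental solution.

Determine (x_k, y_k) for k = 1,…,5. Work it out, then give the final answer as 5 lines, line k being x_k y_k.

[22; 44] for √485; ℓ=1 ⇒ convergent index 1
a_0=22:  p_0=22·1+0=22,  q_0=22·0+1=1
a_1=44:  p_1=44·22+1=969,  q_1=44·1+0=44
(x₁, y₁) = (969, 44);  969² − 485·44² = 1 ✓
n=2: (969,44)∘(969,44) = (969·969+485·44·44, 969·44+44·969) = (1877921,85272)
n=3: (1877921,85272)∘(969,44) = (969·1877921+485·44·85272, 969·85272+44·1877921) = (3639409929,165257092)
n=4: (3639409929,165257092)∘(969,44) = (969·3639409929+485·44·165257092, 969·165257092+44·3639409929) = (7053174564481,320268159024)
n=5: (7053174564481,320268159024)∘(969,44) = (969·7053174564481+485·44·320268159024, 969·320268159024+44·7053174564481) = (13669048666554249,620679526931420)

969 44
1877921 85272
3639409929 165257092
7053174564481 320268159024
13669048666554249 620679526931420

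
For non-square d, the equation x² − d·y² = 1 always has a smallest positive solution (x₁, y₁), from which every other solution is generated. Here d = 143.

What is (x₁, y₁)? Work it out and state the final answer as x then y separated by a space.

[11; 1,22] for √143; ℓ=2 ⇒ convergent index 1
step 0: (11, 1)  from 11·(1,0) + (0,1)
step 1: (12, 1)  from 1·(11,1) + (1,0)
→ (12, 1).  Check: 12²=144, 143·1²=143, difference 1.

12 1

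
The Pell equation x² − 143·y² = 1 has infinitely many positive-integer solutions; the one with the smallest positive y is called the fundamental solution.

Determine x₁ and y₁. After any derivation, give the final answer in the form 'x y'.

√143 → a₀=11, period (1,22); ℓ=2 even so k=1
step 0: (11, 1)  from 11·(1,0) + (0,1)
step 1: (12, 1)  from 1·(11,1) + (1,0)
(x₁, y₁) = (12, 1);  12² − 143·1² = 1 ✓

12 1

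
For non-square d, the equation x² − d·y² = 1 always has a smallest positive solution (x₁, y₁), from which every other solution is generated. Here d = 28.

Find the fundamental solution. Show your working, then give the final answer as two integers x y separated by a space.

127 24

[5; 3,2,3,10] for √28; ℓ=4 ⇒ convergent index 3
a_0=5:  p_0=5·1+0=5,  q_0=5·0+1=1
a_1=3:  p_1=3·5+1=16,  q_1=3·1+0=3
a_2=2:  p_2=2·16+5=37,  q_2=2·3+1=7
a_3=3:  p_3=3·37+16=127,  q_3=3·7+3=24
→ (127, 24).  Check: 127²=16129, 28·24²=16128, difference 1.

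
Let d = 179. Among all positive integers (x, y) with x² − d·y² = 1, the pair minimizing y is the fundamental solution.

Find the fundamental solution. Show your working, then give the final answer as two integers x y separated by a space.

4190210 313191

[13; 2,1,1,1,3,…,1,2,26] for √179; ℓ=14 ⇒ convergent index 13
k=0  a_k=13  p_k/q_k = 13/1
k=1  a_k=2  p_k/q_k = 27/2
k=2  a_k=1  p_k/q_k = 40/3
k=3  a_k=1  p_k/q_k = 67/5
k=4  a_k=1  p_k/q_k = 107/8
k=5  a_k=3  p_k/q_k = 388/29
k=6  a_k=5  p_k/q_k = 2047/153
k=7  a_k=13  p_k/q_k = 26999/2018
k=8  a_k=5  p_k/q_k = 137042/10243
k=9  a_k=3  p_k/q_k = 438125/32747
…
k=11  a_k=1  p_k/q_k = 1013292/75737
k=12  a_k=1  p_k/q_k = 1588459/118727
k=13  a_k=2  p_k/q_k = 4190210/313191
→ (4190210, 313191).  Check: 4190210²=17557859844100, 179·313191²=17557859844099, difference 1.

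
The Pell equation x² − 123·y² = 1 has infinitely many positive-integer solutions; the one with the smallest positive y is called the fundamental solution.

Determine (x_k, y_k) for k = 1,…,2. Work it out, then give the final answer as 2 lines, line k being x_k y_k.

122 11
29767 2684

[11; 11,22] for √123; ℓ=2 ⇒ convergent index 1
step 0: (11, 1)  from 11·(1,0) + (0,1)
step 1: (122, 11)  from 11·(11,1) + (1,0)
(x₁, y₁) = (122, 11);  122² − 123·11² = 1 ✓
k=2:  x_2 = 122·122+123·11·11 = 29767,  y_2 = 122·11+11·122 = 2684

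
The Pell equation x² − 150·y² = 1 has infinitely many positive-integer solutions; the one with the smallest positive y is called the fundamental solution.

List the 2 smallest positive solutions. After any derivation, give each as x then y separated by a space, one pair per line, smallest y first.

49 4
4801 392

[12; 4,24] for √150; ℓ=2 ⇒ convergent index 1
k=0  a_k=12  p_k/q_k = 12/1
k=1  a_k=4  p_k/q_k = 49/4
→ (49, 4).  Check: 49²=2401, 150·4²=2400, difference 1.
k=2:  x_2 = 49·49+150·4·4 = 4801,  y_2 = 49·4+4·49 = 392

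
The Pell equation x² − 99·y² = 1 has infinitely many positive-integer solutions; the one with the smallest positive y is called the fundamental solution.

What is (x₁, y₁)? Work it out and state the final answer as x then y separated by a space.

√99 = [9; 1,18, …], period ℓ=2 (even) → k=1
a_0=9:  p_0=9·1+0=9,  q_0=9·0+1=1
a_1=1:  p_1=1·9+1=10,  q_1=1·1+0=1
(x₁, y₁) = (10, 1);  10² − 99·1² = 1 ✓

10 1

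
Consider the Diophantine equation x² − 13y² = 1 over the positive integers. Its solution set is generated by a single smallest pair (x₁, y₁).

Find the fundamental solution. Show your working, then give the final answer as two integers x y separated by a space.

√13 = [3; 1,1,1,1,6, …], period ℓ=5 (odd) → k=9
a_0=3:  p_0=3·1+0=3,  q_0=3·0+1=1
a_1=1:  p_1=1·3+1=4,  q_1=1·1+0=1
…
a_3=1:  p_3=1·7+4=11,  q_3=1·2+1=3
…
a_5=6:  p_5=6·18+11=119,  q_5=6·5+3=33
a_6=1:  p_6=1·119+18=137,  q_6=1·33+5=38
…
a_8=1:  p_8=1·256+137=393,  q_8=1·71+38=109
a_9=1:  p_9=1·393+256=649,  q_9=1·109+71=180
fundamental: x₁=649, y₁=180  (since 421201 − 13·32400 = 1)

649 180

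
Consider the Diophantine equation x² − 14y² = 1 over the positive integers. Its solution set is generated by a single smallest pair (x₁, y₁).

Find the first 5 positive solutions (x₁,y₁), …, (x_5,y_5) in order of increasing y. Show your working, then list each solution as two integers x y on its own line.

√14 → a₀=3, period (1,2,1,6); ℓ=4 even so k=3
k=0  a_k=3  p_k/q_k = 3/1
…
k=2  a_k=2  p_k/q_k = 11/3
k=3  a_k=1  p_k/q_k = 15/4
fundamental: x₁=15, y₁=4  (since 225 − 14·16 = 1)
(15+4√14)^2 = 449 + 120√14
(15+4√14)^3 = 13455 + 3596√14
(15+4√14)^4 = 403201 + 107760√14
(15+4√14)^5 = 12082575 + 3229204√14

15 4
449 120
13455 3596
403201 107760
12082575 3229204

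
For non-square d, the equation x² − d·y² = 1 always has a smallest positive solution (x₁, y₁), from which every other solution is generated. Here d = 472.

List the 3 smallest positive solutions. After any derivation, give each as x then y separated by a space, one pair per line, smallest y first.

√472 → a₀=21, period (1,2,1,1,1,…,2,1,42); ℓ=14 even so k=13
step 0: (21, 1)  from 21·(1,0) + (0,1)
step 1: (22, 1)  from 1·(21,1) + (1,0)
step 2: (65, 3)  from 2·(22,1) + (21,1)
step 3: (87, 4)  from 1·(65,3) + (22,1)
step 4: (152, 7)  from 1·(87,4) + (65,3)
…
step 7: (5779, 266)  from 5·(1108,51) + (239,11)
…
step 9: (30003, 1381)  from 1·(24224,1115) + (5779,266)
step 10: (54227, 2496)  from 1·(30003,1381) + (24224,1115)
…
step 12: (222687, 10250)  from 2·(84230,3877) + (54227,2496)
step 13: (306917, 14127)  from 1·(222687,10250) + (84230,3877)
fundamental: x₁=306917, y₁=14127  (since 94198044889 − 472·199572129 = 1)
(x_2, y_2) = (306917·306917 + 472·14127·14127, 306917·14127 + 14127·306917) = (188396089777, 8671632918)
(x_3, y_3) = (306917·188396089777 + 472·14127·8671632918, 306917·8671632918 + 14127·188396089777) = (115643925371868101, 5322943120573485)

306917 14127
188396089777 8671632918
115643925371868101 5322943120573485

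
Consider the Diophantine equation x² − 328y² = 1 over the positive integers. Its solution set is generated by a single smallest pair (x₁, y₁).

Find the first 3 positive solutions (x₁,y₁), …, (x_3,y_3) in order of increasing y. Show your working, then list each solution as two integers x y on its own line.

√328 = [18; 9,36, …], period ℓ=2 (even) → k=1
a_0=18:  p_0=18·1+0=18,  q_0=18·0+1=1
a_1=9:  p_1=9·18+1=163,  q_1=9·1+0=9
(x₁, y₁) = (163, 9);  163² − 328·9² = 1 ✓
(163+9√328)^2 = 53137 + 2934√328
(163+9√328)^3 = 17322499 + 956475√328

163 9
53137 2934
17322499 956475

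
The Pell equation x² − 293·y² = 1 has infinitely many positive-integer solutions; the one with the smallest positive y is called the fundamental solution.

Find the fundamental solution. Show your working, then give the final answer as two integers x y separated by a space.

√293 = [17; 8,1,1,8,34, …], period ℓ=5 (odd) → k=9
step 0: (17, 1)  from 17·(1,0) + (0,1)
step 1: (137, 8)  from 8·(17,1) + (1,0)
step 2: (154, 9)  from 1·(137,8) + (17,1)
step 3: (291, 17)  from 1·(154,9) + (137,8)
…
step 8: (1444507, 84389)  from 1·(764593,44668) + (679914,39721)
step 9: (12320649, 719780)  from 8·(1444507,84389) + (764593,44668)
→ (12320649, 719780).  Check: 12320649²=151798391781201, 293·719780²=151798391781200, difference 1.

12320649 719780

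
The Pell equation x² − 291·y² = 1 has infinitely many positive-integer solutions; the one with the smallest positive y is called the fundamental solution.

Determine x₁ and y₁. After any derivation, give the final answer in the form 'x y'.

√291 → a₀=17, period (17,34); ℓ=2 even so k=1
k=0  a_k=17  p_k/q_k = 17/1
k=1  a_k=17  p_k/q_k = 290/17
(x₁, y₁) = (290, 17);  290² − 291·17² = 1 ✓

290 17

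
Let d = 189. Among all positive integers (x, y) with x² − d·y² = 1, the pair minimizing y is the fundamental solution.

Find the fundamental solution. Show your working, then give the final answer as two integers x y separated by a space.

55 4

[13; 1,2,1,26] for √189; ℓ=4 ⇒ convergent index 3
i=0: a=13 ⇒ p=13, q=1
…
i=2: a=2 ⇒ p=41, q=3
i=3: a=1 ⇒ p=55, q=4
→ (55, 4).  Check: 55²=3025, 189·4²=3024, difference 1.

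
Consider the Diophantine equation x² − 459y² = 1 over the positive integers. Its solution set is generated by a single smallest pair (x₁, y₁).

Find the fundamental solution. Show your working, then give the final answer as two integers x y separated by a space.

499850 23331

d=459: √d = [21; 2,2,1,4,21,4,1,2,2,42] (ℓ=10, even), read p_9/q_9
k=0  a_k=21  p_k/q_k = 21/1
k=1  a_k=2  p_k/q_k = 43/2
…
k=3  a_k=1  p_k/q_k = 150/7
k=4  a_k=4  p_k/q_k = 707/33
k=5  a_k=21  p_k/q_k = 14997/700
k=6  a_k=4  p_k/q_k = 60695/2833
k=7  a_k=1  p_k/q_k = 75692/3533
k=8  a_k=2  p_k/q_k = 212079/9899
k=9  a_k=2  p_k/q_k = 499850/23331
→ (499850, 23331).  Check: 499850²=249850022500, 459·23331²=249850022499, difference 1.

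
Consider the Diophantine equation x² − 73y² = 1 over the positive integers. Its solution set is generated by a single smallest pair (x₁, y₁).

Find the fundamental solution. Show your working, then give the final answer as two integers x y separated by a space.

√73 → a₀=8, period (1,1,5,5,1,1,16); ℓ=7 odd so k=13
a_0=8:  p_0=8·1+0=8,  q_0=8·0+1=1
a_1=1:  p_1=1·8+1=9,  q_1=1·1+0=1
a_2=1:  p_2=1·9+8=17,  q_2=1·1+1=2
a_3=5:  p_3=5·17+9=94,  q_3=5·2+1=11
a_4=5:  p_4=5·94+17=487,  q_4=5·11+2=57
a_5=1:  p_5=1·487+94=581,  q_5=1·57+11=68
a_6=1:  p_6=1·581+487=1068,  q_6=1·68+57=125
…
a_8=1:  p_8=1·17669+1068=18737,  q_8=1·2068+125=2193
a_9=1:  p_9=1·18737+17669=36406,  q_9=1·2193+2068=4261
a_10=5:  p_10=5·36406+18737=200767,  q_10=5·4261+2193=23498
…
a_12=1:  p_12=1·1040241+200767=1241008,  q_12=1·121751+23498=145249
a_13=1:  p_13=1·1241008+1040241=2281249,  q_13=1·145249+121751=267000
fundamental: x₁=2281249, y₁=267000  (since 5204097000001 − 73·71289000000 = 1)

2281249 267000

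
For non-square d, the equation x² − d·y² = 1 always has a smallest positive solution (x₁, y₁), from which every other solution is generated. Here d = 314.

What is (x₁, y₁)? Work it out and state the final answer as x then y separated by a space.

d=314: √d = [17; 1,2,1,1,2,1,34] (ℓ=7, odd), read p_13/q_13
a_0=17:  p_0=17·1+0=17,  q_0=17·0+1=1
a_1=1:  p_1=1·17+1=18,  q_1=1·1+0=1
…
a_3=1:  p_3=1·53+18=71,  q_3=1·3+1=4
a_4=1:  p_4=1·71+53=124,  q_4=1·4+3=7
a_5=2:  p_5=2·124+71=319,  q_5=2·7+4=18
a_6=1:  p_6=1·319+124=443,  q_6=1·18+7=25
a_7=34:  p_7=34·443+319=15381,  q_7=34·25+18=868
a_8=1:  p_8=1·15381+443=15824,  q_8=1·868+25=893
…
a_10=1:  p_10=1·47029+15824=62853,  q_10=1·2654+893=3547
a_11=1:  p_11=1·62853+47029=109882,  q_11=1·3547+2654=6201
a_12=2:  p_12=2·109882+62853=282617,  q_12=2·6201+3547=15949
a_13=1:  p_13=1·282617+109882=392499,  q_13=1·15949+6201=22150
→ (392499, 22150).  Check: 392499²=154055465001, 314·22150²=154055465000, difference 1.

392499 22150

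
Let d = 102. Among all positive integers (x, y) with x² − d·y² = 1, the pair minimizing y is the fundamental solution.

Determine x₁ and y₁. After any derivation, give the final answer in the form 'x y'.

d=102: √d = [10; 10,20] (ℓ=2, even), read p_1/q_1
step 0: (10, 1)  from 10·(1,0) + (0,1)
step 1: (101, 10)  from 10·(10,1) + (1,0)
(x₁, y₁) = (101, 10);  101² − 102·10² = 1 ✓

101 10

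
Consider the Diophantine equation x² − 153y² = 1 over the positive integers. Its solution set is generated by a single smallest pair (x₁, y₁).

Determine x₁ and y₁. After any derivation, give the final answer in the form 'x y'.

d=153: √d = [12; 2,1,2,2,2,1,2,24] (ℓ=8, even), read p_7/q_7
i=0: a=12 ⇒ p=12, q=1
…
i=6: a=1 ⇒ p=804, q=65
i=7: a=2 ⇒ p=2177, q=176
fundamental: x₁=2177, y₁=176  (since 4739329 − 153·30976 = 1)

2177 176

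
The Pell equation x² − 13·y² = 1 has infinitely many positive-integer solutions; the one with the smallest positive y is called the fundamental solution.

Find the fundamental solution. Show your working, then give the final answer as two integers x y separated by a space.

649 180

[3; 1,1,1,1,6] for √13; ℓ=5 ⇒ convergent index 9
k=0  a_k=3  p_k/q_k = 3/1
…
k=4  a_k=1  p_k/q_k = 18/5
…
k=6  a_k=1  p_k/q_k = 137/38
k=7  a_k=1  p_k/q_k = 256/71
k=8  a_k=1  p_k/q_k = 393/109
k=9  a_k=1  p_k/q_k = 649/180
fundamental: x₁=649, y₁=180  (since 421201 − 13·32400 = 1)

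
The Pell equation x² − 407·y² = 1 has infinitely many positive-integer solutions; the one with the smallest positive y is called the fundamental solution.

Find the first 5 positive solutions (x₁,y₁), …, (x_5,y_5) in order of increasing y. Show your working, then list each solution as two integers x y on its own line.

√407 = [20; 5,1,2,1,5,40, …], period ℓ=6 (even) → k=5
step 0: (20, 1)  from 20·(1,0) + (0,1)
step 1: (101, 5)  from 5·(20,1) + (1,0)
step 2: (121, 6)  from 1·(101,5) + (20,1)
step 3: (343, 17)  from 2·(121,6) + (101,5)
step 4: (464, 23)  from 1·(343,17) + (121,6)
step 5: (2663, 132)  from 5·(464,23) + (343,17)
→ (2663, 132).  Check: 2663²=7091569, 407·132²=7091568, difference 1.
(x_2, y_2) = (2663·2663 + 407·132·132, 2663·132 + 132·2663) = (14183137, 703032)
(x_3, y_3) = (2663·14183137 + 407·132·703032, 2663·703032 + 132·14183137) = (75539384999, 3744348300)
(x_4, y_4) = (2663·75539384999 + 407·132·3744348300, 2663·3744348300 + 132·75539384999) = (402322750321537, 19942398342768)
(x_5, y_5) = (2663·402322750321537 + 407·132·19942398342768, 2663·19942398342768 + 132·402322750321537) = (2142770892673121063, 106213209829234068)

2663 132
14183137 703032
75539384999 3744348300
402322750321537 19942398342768
2142770892673121063 106213209829234068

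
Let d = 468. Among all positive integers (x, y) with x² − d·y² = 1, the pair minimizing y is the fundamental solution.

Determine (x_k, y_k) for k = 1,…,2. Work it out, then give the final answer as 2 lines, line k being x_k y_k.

√468 = [21; 1,1,1,2,1,1,1,42, …], period ℓ=8 (even) → k=7
i=0: a=21 ⇒ p=21, q=1
…
i=2: a=1 ⇒ p=43, q=2
i=3: a=1 ⇒ p=65, q=3
i=4: a=2 ⇒ p=173, q=8
…
i=6: a=1 ⇒ p=411, q=19
i=7: a=1 ⇒ p=649, q=30
→ (649, 30).  Check: 649²=421201, 468·30²=421200, difference 1.
k=2:  x_2 = 649·649+468·30·30 = 842401,  y_2 = 649·30+30·649 = 38940

649 30
842401 38940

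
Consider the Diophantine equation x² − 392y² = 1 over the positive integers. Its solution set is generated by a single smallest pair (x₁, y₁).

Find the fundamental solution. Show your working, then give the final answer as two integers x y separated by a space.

√392 → a₀=19, period (1,3,1,38); ℓ=4 even so k=3
step 0: (19, 1)  from 19·(1,0) + (0,1)
…
step 2: (79, 4)  from 3·(20,1) + (19,1)
step 3: (99, 5)  from 1·(79,4) + (20,1)
(x₁, y₁) = (99, 5);  99² − 392·5² = 1 ✓

99 5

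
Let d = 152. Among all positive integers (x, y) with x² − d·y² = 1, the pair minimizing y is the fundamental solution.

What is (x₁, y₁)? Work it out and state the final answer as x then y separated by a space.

√152 → a₀=12, period (3,24); ℓ=2 even so k=1
step 0: (12, 1)  from 12·(1,0) + (0,1)
step 1: (37, 3)  from 3·(12,1) + (1,0)
(x₁, y₁) = (37, 3);  37² − 152·3² = 1 ✓

37 3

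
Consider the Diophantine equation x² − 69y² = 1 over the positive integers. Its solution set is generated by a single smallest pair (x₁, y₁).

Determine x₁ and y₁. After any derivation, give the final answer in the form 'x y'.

7775 936

[8; 3,3,1,4,1,3,3,16] for √69; ℓ=8 ⇒ convergent index 7
k=0  a_k=8  p_k/q_k = 8/1
k=1  a_k=3  p_k/q_k = 25/3
…
k=3  a_k=1  p_k/q_k = 108/13
…
k=5  a_k=1  p_k/q_k = 623/75
k=6  a_k=3  p_k/q_k = 2384/287
k=7  a_k=3  p_k/q_k = 7775/936
(x₁, y₁) = (7775, 936);  7775² − 69·936² = 1 ✓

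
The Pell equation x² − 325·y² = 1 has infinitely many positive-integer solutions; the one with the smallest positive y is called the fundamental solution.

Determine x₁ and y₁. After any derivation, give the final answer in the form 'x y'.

649 36

[18; 36] for √325; ℓ=1 ⇒ convergent index 1
a_0=18:  p_0=18·1+0=18,  q_0=18·0+1=1
a_1=36:  p_1=36·18+1=649,  q_1=36·1+0=36
fundamental: x₁=649, y₁=36  (since 421201 − 325·1296 = 1)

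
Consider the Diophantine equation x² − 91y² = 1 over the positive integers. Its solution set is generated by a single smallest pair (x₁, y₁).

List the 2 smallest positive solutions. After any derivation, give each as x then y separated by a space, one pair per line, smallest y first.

√91 = [9; 1,1,5,1,5,1,1,18, …], period ℓ=8 (even) → k=7
a_0=9:  p_0=9·1+0=9,  q_0=9·0+1=1
…
a_2=1:  p_2=1·10+9=19,  q_2=1·1+1=2
…
a_4=1:  p_4=1·105+19=124,  q_4=1·11+2=13
a_5=5:  p_5=5·124+105=725,  q_5=5·13+11=76
a_6=1:  p_6=1·725+124=849,  q_6=1·76+13=89
a_7=1:  p_7=1·849+725=1574,  q_7=1·89+76=165
→ (1574, 165).  Check: 1574²=2477476, 91·165²=2477475, difference 1.
k=2:  x_2 = 1574·1574+91·165·165 = 4954951,  y_2 = 1574·165+165·1574 = 519420

1574 165
4954951 519420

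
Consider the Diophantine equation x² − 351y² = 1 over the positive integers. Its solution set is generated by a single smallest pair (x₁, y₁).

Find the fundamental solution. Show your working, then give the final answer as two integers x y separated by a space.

62425 3332

[18; 1,2,1,3,2,2,2,3,1,2,1,36] for √351; ℓ=12 ⇒ convergent index 11
k=0  a_k=18  p_k/q_k = 18/1
…
k=2  a_k=2  p_k/q_k = 56/3
…
k=4  a_k=3  p_k/q_k = 281/15
k=5  a_k=2  p_k/q_k = 637/34
…
k=7  a_k=2  p_k/q_k = 3747/200
…
k=9  a_k=1  p_k/q_k = 16543/883
k=10  a_k=2  p_k/q_k = 45882/2449
k=11  a_k=1  p_k/q_k = 62425/3332
→ (62425, 3332).  Check: 62425²=3896880625, 351·3332²=3896880624, difference 1.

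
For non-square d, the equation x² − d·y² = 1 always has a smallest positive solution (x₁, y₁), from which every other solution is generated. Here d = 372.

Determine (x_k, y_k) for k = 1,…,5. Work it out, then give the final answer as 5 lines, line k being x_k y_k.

[19; 3,2,12,2,3,38] for √372; ℓ=6 ⇒ convergent index 5
i=0: a=19 ⇒ p=19, q=1
i=1: a=3 ⇒ p=58, q=3
…
i=3: a=12 ⇒ p=1678, q=87
i=4: a=2 ⇒ p=3491, q=181
i=5: a=3 ⇒ p=12151, q=630
→ (12151, 630).  Check: 12151²=147646801, 372·630²=147646800, difference 1.
k=2:  x_2 = 12151·12151+372·630·630 = 295293601,  y_2 = 12151·630+630·12151 = 15310260
k=3:  x_3 = 12151·295293601+372·630·15310260 = 7176225079351,  y_3 = 12151·15310260+630·295293601 = 372069937890
k=4:  x_4 = 12151·7176225079351+372·630·372069937890 = 174396621583094401,  y_4 = 12151·372069937890+630·7176225079351 = 9042043615292520
k=5:  x_5 = 12151·174396621583094401+372·630·9042043615292520 = 4238186690536135053751,  y_5 = 12151·9042043615292520+630·174396621583094401 = 219739743566768883150

12151 630
295293601 15310260
7176225079351 372069937890
174396621583094401 9042043615292520
4238186690536135053751 219739743566768883150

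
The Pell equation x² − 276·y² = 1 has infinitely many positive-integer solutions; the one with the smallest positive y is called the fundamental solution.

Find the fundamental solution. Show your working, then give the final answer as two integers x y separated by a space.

[16; 1,1,1,1,2,2,2,1,1,1,1,32] for √276; ℓ=12 ⇒ convergent index 11
a_0=16:  p_0=16·1+0=16,  q_0=16·0+1=1
…
a_3=1:  p_3=1·33+17=50,  q_3=1·2+1=3
…
a_6=2:  p_6=2·216+83=515,  q_6=2·13+5=31
…
a_9=1:  p_9=1·1761+1246=3007,  q_9=1·106+75=181
a_10=1:  p_10=1·3007+1761=4768,  q_10=1·181+106=287
a_11=1:  p_11=1·4768+3007=7775,  q_11=1·287+181=468
fundamental: x₁=7775, y₁=468  (since 60450625 − 276·219024 = 1)

7775 468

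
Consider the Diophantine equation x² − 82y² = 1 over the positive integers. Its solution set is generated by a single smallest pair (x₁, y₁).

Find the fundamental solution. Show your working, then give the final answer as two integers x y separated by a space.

d=82: √d = [9; 18] (ℓ=1, odd), read p_1/q_1
a_0=9:  p_0=9·1+0=9,  q_0=9·0+1=1
a_1=18:  p_1=18·9+1=163,  q_1=18·1+0=18
(x₁, y₁) = (163, 18);  163² − 82·18² = 1 ✓

163 18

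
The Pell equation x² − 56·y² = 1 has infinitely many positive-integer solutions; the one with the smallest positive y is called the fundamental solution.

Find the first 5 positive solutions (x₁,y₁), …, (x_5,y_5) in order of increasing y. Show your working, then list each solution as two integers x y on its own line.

[7; 2,14] for √56; ℓ=2 ⇒ convergent index 1
k=0  a_k=7  p_k/q_k = 7/1
k=1  a_k=2  p_k/q_k = 15/2
(x₁, y₁) = (15, 2);  15² − 56·2² = 1 ✓
n=2: (15,2)∘(15,2) = (15·15+56·2·2, 15·2+2·15) = (449,60)
n=3: (449,60)∘(15,2) = (15·449+56·2·60, 15·60+2·449) = (13455,1798)
n=4: (13455,1798)∘(15,2) = (15·13455+56·2·1798, 15·1798+2·13455) = (403201,53880)
n=5: (403201,53880)∘(15,2) = (15·403201+56·2·53880, 15·53880+2·403201) = (12082575,1614602)

15 2
449 60
13455 1798
403201 53880
12082575 1614602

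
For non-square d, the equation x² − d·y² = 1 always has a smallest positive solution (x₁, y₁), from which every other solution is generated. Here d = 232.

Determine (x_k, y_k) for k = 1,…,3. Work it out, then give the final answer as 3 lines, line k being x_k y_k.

19603 1287
768555217 50458122
30131975818099 1978261129845

d=232: √d = [15; 4,3,7,3,4,30] (ℓ=6, even), read p_5/q_5
a_0=15:  p_0=15·1+0=15,  q_0=15·0+1=1
a_1=4:  p_1=4·15+1=61,  q_1=4·1+0=4
a_2=3:  p_2=3·61+15=198,  q_2=3·4+1=13
a_3=7:  p_3=7·198+61=1447,  q_3=7·13+4=95
a_4=3:  p_4=3·1447+198=4539,  q_4=3·95+13=298
a_5=4:  p_5=4·4539+1447=19603,  q_5=4·298+95=1287
fundamental: x₁=19603, y₁=1287  (since 384277609 − 232·1656369 = 1)
(x_2, y_2) = (19603·19603 + 232·1287·1287, 19603·1287 + 1287·19603) = (768555217, 50458122)
(x_3, y_3) = (19603·768555217 + 232·1287·50458122, 19603·50458122 + 1287·768555217) = (30131975818099, 1978261129845)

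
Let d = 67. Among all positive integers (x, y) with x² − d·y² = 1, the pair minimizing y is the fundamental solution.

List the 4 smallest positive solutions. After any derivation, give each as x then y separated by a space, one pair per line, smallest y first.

48842 5967
4771081927 582880428
466058366908226 56938091722785
45526445508292066657 5561940551265649512

√67 → a₀=8, period (5,2,1,1,7,1,1,2,5,16); ℓ=10 even so k=9
i=0: a=8 ⇒ p=8, q=1
i=1: a=5 ⇒ p=41, q=5
i=2: a=2 ⇒ p=90, q=11
…
i=4: a=1 ⇒ p=221, q=27
i=5: a=7 ⇒ p=1678, q=205
i=6: a=1 ⇒ p=1899, q=232
i=7: a=1 ⇒ p=3577, q=437
i=8: a=2 ⇒ p=9053, q=1106
i=9: a=5 ⇒ p=48842, q=5967
(x₁, y₁) = (48842, 5967);  48842² − 67·5967² = 1 ✓
n=2: (48842,5967)∘(48842,5967) = (48842·48842+67·5967·5967, 48842·5967+5967·48842) = (4771081927,582880428)
n=3: (4771081927,582880428)∘(48842,5967) = (48842·4771081927+67·5967·582880428, 48842·582880428+5967·4771081927) = (466058366908226,56938091722785)
n=4: (466058366908226,56938091722785)∘(48842,5967) = (48842·466058366908226+67·5967·56938091722785, 48842·56938091722785+5967·466058366908226) = (45526445508292066657,5561940551265649512)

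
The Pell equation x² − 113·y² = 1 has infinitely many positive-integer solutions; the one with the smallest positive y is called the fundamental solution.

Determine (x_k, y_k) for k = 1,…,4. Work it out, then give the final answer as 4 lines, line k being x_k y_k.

√113 → a₀=10, period (1,1,1,2,2,1,1,1,20); ℓ=9 odd so k=17
k=0  a_k=10  p_k/q_k = 10/1
k=1  a_k=1  p_k/q_k = 11/1
k=2  a_k=1  p_k/q_k = 21/2
k=3  a_k=1  p_k/q_k = 32/3
k=4  a_k=2  p_k/q_k = 85/8
…
k=6  a_k=1  p_k/q_k = 287/27
…
k=8  a_k=1  p_k/q_k = 776/73
k=9  a_k=20  p_k/q_k = 16009/1506
…
k=13  a_k=2  p_k/q_k = 131952/12413
k=14  a_k=2  p_k/q_k = 313483/29490
k=15  a_k=1  p_k/q_k = 445435/41903
k=16  a_k=1  p_k/q_k = 758918/71393
k=17  a_k=1  p_k/q_k = 1204353/113296
→ (1204353, 113296).  Check: 1204353²=1450466148609, 113·113296²=1450466148608, difference 1.
(x_2, y_2) = (1204353·1204353 + 113·113296·113296, 1204353·113296 + 113296·1204353) = (2900932297217, 272896754976)
(x_3, y_3) = (1204353·2900932297217 + 113·113296·272896754976, 1204353·272896754976 + 113296·2900932297217) = (6987493029899166849, 657328051091107760)
(x_4, y_4) = (1204353·6987493029899166849 + 113·113296·657328051091107760, 1204353·657328051091107760 + 113296·6987493029899166849) = (16830816386073401651890177, 1583310020631184911403584)

1204353 113296
2900932297217 272896754976
6987493029899166849 657328051091107760
16830816386073401651890177 1583310020631184911403584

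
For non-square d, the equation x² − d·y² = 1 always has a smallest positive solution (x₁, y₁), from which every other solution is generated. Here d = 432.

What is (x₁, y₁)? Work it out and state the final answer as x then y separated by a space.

1351 65

d=432: √d = [20; 1,3,1,1,1,3,1,40] (ℓ=8, even), read p_7/q_7
k=0  a_k=20  p_k/q_k = 20/1
k=1  a_k=1  p_k/q_k = 21/1
k=2  a_k=3  p_k/q_k = 83/4
k=3  a_k=1  p_k/q_k = 104/5
k=4  a_k=1  p_k/q_k = 187/9
k=5  a_k=1  p_k/q_k = 291/14
k=6  a_k=3  p_k/q_k = 1060/51
k=7  a_k=1  p_k/q_k = 1351/65
(x₁, y₁) = (1351, 65);  1351² − 432·65² = 1 ✓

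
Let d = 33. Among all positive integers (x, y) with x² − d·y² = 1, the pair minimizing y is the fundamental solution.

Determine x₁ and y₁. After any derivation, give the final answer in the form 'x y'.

d=33: √d = [5; 1,2,1,10] (ℓ=4, even), read p_3/q_3
k=0  a_k=5  p_k/q_k = 5/1
k=1  a_k=1  p_k/q_k = 6/1
k=2  a_k=2  p_k/q_k = 17/3
k=3  a_k=1  p_k/q_k = 23/4
fundamental: x₁=23, y₁=4  (since 529 − 33·16 = 1)

23 4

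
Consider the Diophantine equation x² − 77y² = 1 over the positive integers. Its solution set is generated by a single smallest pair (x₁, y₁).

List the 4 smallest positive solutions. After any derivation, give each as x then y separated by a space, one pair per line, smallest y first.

351 40
246401 28080
172973151 19712120
121426905601 13837880160

√77 = [8; 1,3,2,3,1,16, …], period ℓ=6 (even) → k=5
a_0=8:  p_0=8·1+0=8,  q_0=8·0+1=1
a_1=1:  p_1=1·8+1=9,  q_1=1·1+0=1
a_2=3:  p_2=3·9+8=35,  q_2=3·1+1=4
…
a_4=3:  p_4=3·79+35=272,  q_4=3·9+4=31
a_5=1:  p_5=1·272+79=351,  q_5=1·31+9=40
→ (351, 40).  Check: 351²=123201, 77·40²=123200, difference 1.
(x_2, y_2) = (351·351 + 77·40·40, 351·40 + 40·351) = (246401, 28080)
(x_3, y_3) = (351·246401 + 77·40·28080, 351·28080 + 40·246401) = (172973151, 19712120)
(x_4, y_4) = (351·172973151 + 77·40·19712120, 351·19712120 + 40·172973151) = (121426905601, 13837880160)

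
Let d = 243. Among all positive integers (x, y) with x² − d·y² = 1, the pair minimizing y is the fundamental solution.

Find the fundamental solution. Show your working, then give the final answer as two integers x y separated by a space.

√243 → a₀=15, period (1,1,2,3,15,3,2,1,1,30); ℓ=10 even so k=9
k=0  a_k=15  p_k/q_k = 15/1
k=1  a_k=1  p_k/q_k = 16/1
k=2  a_k=1  p_k/q_k = 31/2
k=3  a_k=2  p_k/q_k = 78/5
k=4  a_k=3  p_k/q_k = 265/17
k=5  a_k=15  p_k/q_k = 4053/260
…
k=7  a_k=2  p_k/q_k = 28901/1854
k=8  a_k=1  p_k/q_k = 41325/2651
k=9  a_k=1  p_k/q_k = 70226/4505
fundamental: x₁=70226, y₁=4505  (since 4931691076 − 243·20295025 = 1)

70226 4505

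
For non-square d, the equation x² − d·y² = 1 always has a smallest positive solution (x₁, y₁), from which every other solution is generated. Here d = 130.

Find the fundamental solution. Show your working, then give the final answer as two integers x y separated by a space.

6499 570

√130 → a₀=11, period (2,2,22); ℓ=3 odd so k=5
step 0: (11, 1)  from 11·(1,0) + (0,1)
…
step 2: (57, 5)  from 2·(23,2) + (11,1)
…
step 4: (2611, 229)  from 2·(1277,112) + (57,5)
step 5: (6499, 570)  from 2·(2611,229) + (1277,112)
fundamental: x₁=6499, y₁=570  (since 42237001 − 130·324900 = 1)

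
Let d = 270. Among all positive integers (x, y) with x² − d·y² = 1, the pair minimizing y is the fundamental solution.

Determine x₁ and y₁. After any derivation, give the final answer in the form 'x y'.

√270 → a₀=16, period (2,3,6,3,2,32); ℓ=6 even so k=5
i=0: a=16 ⇒ p=16, q=1
…
i=4: a=3 ⇒ p=2284, q=139
i=5: a=2 ⇒ p=5291, q=322
→ (5291, 322).  Check: 5291²=27994681, 270·322²=27994680, difference 1.

5291 322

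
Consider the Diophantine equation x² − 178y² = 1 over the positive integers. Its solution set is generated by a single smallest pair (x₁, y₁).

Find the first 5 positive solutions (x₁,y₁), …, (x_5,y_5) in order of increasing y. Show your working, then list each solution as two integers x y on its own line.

1601 120
5126401 384240
16414734401 1230336360
52559974425601 3939536640480
168297021696040001 12614395092480600

√178 → a₀=13, period (2,1,12,1,2,26); ℓ=6 even so k=5
step 0: (13, 1)  from 13·(1,0) + (0,1)
step 1: (27, 2)  from 2·(13,1) + (1,0)
step 2: (40, 3)  from 1·(27,2) + (13,1)
step 3: (507, 38)  from 12·(40,3) + (27,2)
step 4: (547, 41)  from 1·(507,38) + (40,3)
step 5: (1601, 120)  from 2·(547,41) + (507,38)
→ (1601, 120).  Check: 1601²=2563201, 178·120²=2563200, difference 1.
(x_2, y_2) = (1601·1601 + 178·120·120, 1601·120 + 120·1601) = (5126401, 384240)
(x_3, y_3) = (1601·5126401 + 178·120·384240, 1601·384240 + 120·5126401) = (16414734401, 1230336360)
(x_4, y_4) = (1601·16414734401 + 178·120·1230336360, 1601·1230336360 + 120·16414734401) = (52559974425601, 3939536640480)
(x_5, y_5) = (1601·52559974425601 + 178·120·3939536640480, 1601·3939536640480 + 120·52559974425601) = (168297021696040001, 12614395092480600)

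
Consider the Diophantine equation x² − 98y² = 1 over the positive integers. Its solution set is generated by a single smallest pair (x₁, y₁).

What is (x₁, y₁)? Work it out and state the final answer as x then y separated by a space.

99 10

d=98: √d = [9; 1,8,1,18] (ℓ=4, even), read p_3/q_3
i=0: a=9 ⇒ p=9, q=1
i=1: a=1 ⇒ p=10, q=1
i=2: a=8 ⇒ p=89, q=9
i=3: a=1 ⇒ p=99, q=10
→ (99, 10).  Check: 99²=9801, 98·10²=9800, difference 1.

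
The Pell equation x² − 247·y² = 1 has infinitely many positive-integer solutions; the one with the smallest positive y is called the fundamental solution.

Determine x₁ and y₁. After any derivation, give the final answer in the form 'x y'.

[15; 1,2,1,1,9,1,9,1,1,2,1,30] for √247; ℓ=12 ⇒ convergent index 11
step 0: (15, 1)  from 15·(1,0) + (0,1)
step 1: (16, 1)  from 1·(15,1) + (1,0)
step 2: (47, 3)  from 2·(16,1) + (15,1)
step 3: (63, 4)  from 1·(47,3) + (16,1)
step 4: (110, 7)  from 1·(63,4) + (47,3)
step 5: (1053, 67)  from 9·(110,7) + (63,4)
step 6: (1163, 74)  from 1·(1053,67) + (110,7)
step 7: (11520, 733)  from 9·(1163,74) + (1053,67)
step 8: (12683, 807)  from 1·(11520,733) + (1163,74)
…
step 10: (61089, 3887)  from 2·(24203,1540) + (12683,807)
step 11: (85292, 5427)  from 1·(61089,3887) + (24203,1540)
(x₁, y₁) = (85292, 5427);  85292² − 247·5427² = 1 ✓

85292 5427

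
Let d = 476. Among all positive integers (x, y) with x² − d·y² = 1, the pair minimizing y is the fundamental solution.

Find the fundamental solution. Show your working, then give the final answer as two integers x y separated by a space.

28799 1320

[21; 1,4,2,10,2,4,1,42] for √476; ℓ=8 ⇒ convergent index 7
a_0=21:  p_0=21·1+0=21,  q_0=21·0+1=1
a_1=1:  p_1=1·21+1=22,  q_1=1·1+0=1
a_2=4:  p_2=4·22+21=109,  q_2=4·1+1=5
…
a_4=10:  p_4=10·240+109=2509,  q_4=10·11+5=115
a_5=2:  p_5=2·2509+240=5258,  q_5=2·115+11=241
a_6=4:  p_6=4·5258+2509=23541,  q_6=4·241+115=1079
a_7=1:  p_7=1·23541+5258=28799,  q_7=1·1079+241=1320
fundamental: x₁=28799, y₁=1320  (since 829382401 − 476·1742400 = 1)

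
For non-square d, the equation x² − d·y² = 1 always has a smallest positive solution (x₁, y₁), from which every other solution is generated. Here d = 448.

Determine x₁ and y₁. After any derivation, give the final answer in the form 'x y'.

127 6

d=448: √d = [21; 6,42] (ℓ=2, even), read p_1/q_1
step 0: (21, 1)  from 21·(1,0) + (0,1)
step 1: (127, 6)  from 6·(21,1) + (1,0)
(x₁, y₁) = (127, 6);  127² − 448·6² = 1 ✓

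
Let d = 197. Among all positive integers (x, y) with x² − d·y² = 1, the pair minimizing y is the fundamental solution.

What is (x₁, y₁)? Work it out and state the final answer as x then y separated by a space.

√197 = [14; 28, …], period ℓ=1 (odd) → k=1
k=0  a_k=14  p_k/q_k = 14/1
k=1  a_k=28  p_k/q_k = 393/28
→ (393, 28).  Check: 393²=154449, 197·28²=154448, difference 1.

393 28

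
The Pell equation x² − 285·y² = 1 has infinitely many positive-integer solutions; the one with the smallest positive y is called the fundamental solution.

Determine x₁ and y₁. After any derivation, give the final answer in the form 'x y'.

[16; 1,7,2,7,1,32] for √285; ℓ=6 ⇒ convergent index 5
i=0: a=16 ⇒ p=16, q=1
i=1: a=1 ⇒ p=17, q=1
i=2: a=7 ⇒ p=135, q=8
i=3: a=2 ⇒ p=287, q=17
i=4: a=7 ⇒ p=2144, q=127
i=5: a=1 ⇒ p=2431, q=144
(x₁, y₁) = (2431, 144);  2431² − 285·144² = 1 ✓

2431 144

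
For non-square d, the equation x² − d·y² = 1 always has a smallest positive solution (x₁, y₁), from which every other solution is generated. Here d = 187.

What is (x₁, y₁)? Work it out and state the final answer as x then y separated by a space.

[13; 1,2,13,2,1,26] for √187; ℓ=6 ⇒ convergent index 5
a_0=13:  p_0=13·1+0=13,  q_0=13·0+1=1
a_1=1:  p_1=1·13+1=14,  q_1=1·1+0=1
a_2=2:  p_2=2·14+13=41,  q_2=2·1+1=3
…
a_4=2:  p_4=2·547+41=1135,  q_4=2·40+3=83
a_5=1:  p_5=1·1135+547=1682,  q_5=1·83+40=123
→ (1682, 123).  Check: 1682²=2829124, 187·123²=2829123, difference 1.

1682 123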